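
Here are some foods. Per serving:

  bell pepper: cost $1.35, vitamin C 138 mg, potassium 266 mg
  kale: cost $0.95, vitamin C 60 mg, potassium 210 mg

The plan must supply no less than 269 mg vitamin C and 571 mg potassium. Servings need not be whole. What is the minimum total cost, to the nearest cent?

$2.83

bell pepper only: max(269/138, 571/266) = 2.147 servings → $2.90.
kale only: max(269/60, 571/210) = 4.483 servings → $4.26.
bell pepper + kale with both tight: 1.707 servings and 0.5564 servings → $2.83.
The minimum over all feasible corners is $2.83.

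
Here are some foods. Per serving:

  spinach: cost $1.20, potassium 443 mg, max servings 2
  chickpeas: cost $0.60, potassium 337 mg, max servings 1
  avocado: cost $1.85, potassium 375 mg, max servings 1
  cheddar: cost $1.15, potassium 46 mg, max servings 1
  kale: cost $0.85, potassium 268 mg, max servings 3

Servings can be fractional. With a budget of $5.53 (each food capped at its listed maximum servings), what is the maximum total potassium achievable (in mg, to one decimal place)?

Potassium per dollar: chickpeas 561.7, spinach 369.2, kale 315.3, avocado 202.7, cheddar 40.
Take 1 serving of chickpeas: spends $0.60, +337.0 mg potassium (running total 337.0 mg).
Take 2 servings of spinach: spends $2.40, +886.0 mg potassium (running total 1223.0 mg).
Take 2.976 servings of kale: spends $2.53, +797.7 mg potassium (running total 2020.7 mg).
Filling greedily by potassium-per-dollar is optimal for one linear limit, giving 2020.7 mg.

2020.7 mg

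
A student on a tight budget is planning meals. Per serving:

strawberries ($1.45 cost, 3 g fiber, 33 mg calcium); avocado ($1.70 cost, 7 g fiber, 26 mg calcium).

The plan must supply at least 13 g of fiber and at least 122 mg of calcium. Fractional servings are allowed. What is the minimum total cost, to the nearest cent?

This is a tiny linear program; its minimum lies at a vertex of the feasible set. List the vertices and price them.
strawberries only: max(13/3, 122/33) = 4.333 servings → $6.28.
avocado only: max(13/7, 122/26) = 4.692 servings → $7.98.
strawberries + avocado with both tight: 3.373 servings and 0.4118 servings → $5.59.
So the least-cost plan costs $5.59.

$5.59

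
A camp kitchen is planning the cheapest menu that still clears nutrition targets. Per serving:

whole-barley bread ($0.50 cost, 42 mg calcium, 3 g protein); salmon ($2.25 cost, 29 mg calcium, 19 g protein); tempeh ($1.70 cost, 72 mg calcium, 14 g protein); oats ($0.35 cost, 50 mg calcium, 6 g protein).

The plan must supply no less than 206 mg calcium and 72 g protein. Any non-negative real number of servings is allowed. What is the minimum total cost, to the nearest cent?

$4.20

An LP optimum is at a vertex; with two nutrient constraints at most two foods are used. Check each candidate.
whole-barley bread only: max(206/42, 72/3) = 24 servings → $12.00.
salmon only: max(206/29, 72/19) = 7.103 servings → $15.98.
tempeh only: max(206/72, 72/14) = 5.143 servings → $8.74.
oats only: max(206/50, 72/6) = 12 servings → $4.20.
whole-barley bread + salmon with both tight: 2.568 servings and 3.384 servings → $8.90.
whole-barley bread + tempeh with both targets exact would need a negative amount; discard.
whole-barley bread + oats with both targets exact would need a negative amount; discard.
salmon + tempeh with both tight: 2.391 servings and 1.898 servings → $8.61.
salmon + oats with both tight: 3.046 servings and 2.353 servings → $7.68.
tempeh + oats: the both-tight solution has a negative serving — not a feasible corner.
So the least-cost plan costs $4.20.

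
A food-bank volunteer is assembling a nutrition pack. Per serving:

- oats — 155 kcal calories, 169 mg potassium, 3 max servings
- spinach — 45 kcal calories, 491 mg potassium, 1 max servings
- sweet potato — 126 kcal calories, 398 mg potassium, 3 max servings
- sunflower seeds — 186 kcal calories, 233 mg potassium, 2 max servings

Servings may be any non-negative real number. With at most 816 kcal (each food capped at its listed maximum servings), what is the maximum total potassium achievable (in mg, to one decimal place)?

2173.9 mg

Potassium per kcal: spinach 10.91, sweet potato 3.159, sunflower seeds 1.253, oats 1.09.
Take 1 serving of spinach: uses 45 kcal, +491.0 mg potassium (running total 491.0 mg).
Take 3 servings of sweet potato: uses 378 kcal, +1194.0 mg potassium (running total 1685.0 mg).
Take 2 servings of sunflower seeds: uses 372 kcal, +466.0 mg potassium (running total 2151.0 mg).
Take 0.1355 servings of oats: uses 21 kcal, +22.9 mg potassium (running total 2173.9 mg).
Filling greedily by potassium-per-kcal is optimal for one linear limit, giving 2173.9 mg.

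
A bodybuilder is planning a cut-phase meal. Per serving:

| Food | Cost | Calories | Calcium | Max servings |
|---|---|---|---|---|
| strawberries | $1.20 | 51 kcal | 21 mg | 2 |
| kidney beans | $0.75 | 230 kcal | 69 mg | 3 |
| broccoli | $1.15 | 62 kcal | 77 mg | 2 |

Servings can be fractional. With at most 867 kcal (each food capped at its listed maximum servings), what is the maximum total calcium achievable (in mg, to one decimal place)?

388.3 mg

Calcium per kcal: broccoli 1.242, strawberries 0.4118, kidney beans 0.3.
Take 2 servings of broccoli: uses 124 kcal, +154.0 mg calcium (running total 154.0 mg).
Take 2 servings of strawberries: uses 102 kcal, +42.0 mg calcium (running total 196.0 mg).
Take 2.787 servings of kidney beans: uses 641 kcal, +192.3 mg calcium (running total 388.3 mg).
Filling greedily by calcium-per-kcal is optimal for one linear limit, giving 388.3 mg.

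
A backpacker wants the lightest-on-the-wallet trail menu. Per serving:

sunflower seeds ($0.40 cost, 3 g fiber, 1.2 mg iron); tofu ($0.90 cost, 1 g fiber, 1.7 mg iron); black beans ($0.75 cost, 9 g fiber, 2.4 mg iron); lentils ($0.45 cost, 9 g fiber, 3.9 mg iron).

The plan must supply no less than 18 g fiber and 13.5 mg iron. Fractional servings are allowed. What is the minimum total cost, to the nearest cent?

An LP optimum is at a vertex; with two nutrient constraints at most two foods are used. Check each candidate.
sunflower seeds only: max(18/3, 13.5/1.2) = 11.25 servings → $4.50.
tofu only: max(18/1, 13.5/1.7) = 18 servings → $16.20.
black beans only: max(18/9, 13.5/2.4) = 5.625 servings → $4.22.
lentils only: max(18/9, 13.5/3.9) = 3.462 servings → $1.56.
sunflower seeds + tofu with both tight: 4.385 servings and 4.846 servings → $6.12.
sunflower seeds + black beans: the both-tight solution has a negative serving — not a feasible corner.
sunflower seeds + lentils: the both-tight solution has a negative serving — not a feasible corner.
tofu + black beans with both tight: 6.07 servings and 1.326 servings → $6.46.
tofu + lentils with both tight: 4.5 servings and 1.5 servings → $4.72.
black beans + lentils: the both-tight solution has a negative serving — not a feasible corner.
Cheapest feasible corner: $1.56.

$1.56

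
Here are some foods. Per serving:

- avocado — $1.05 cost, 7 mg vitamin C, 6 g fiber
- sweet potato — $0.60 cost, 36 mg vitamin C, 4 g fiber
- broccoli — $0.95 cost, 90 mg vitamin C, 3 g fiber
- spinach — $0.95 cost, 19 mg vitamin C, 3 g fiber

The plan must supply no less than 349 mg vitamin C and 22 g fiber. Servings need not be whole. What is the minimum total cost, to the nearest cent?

The cheapest plan sits at a corner of the feasible region — with two constraints it uses at most two foods.
avocado only: max(349/7, 22/6) = 49.86 servings → $52.35.
sweet potato only: max(349/36, 22/4) = 9.694 servings → $5.82.
broccoli only: max(349/90, 22/3) = 7.333 servings → $6.97.
spinach only: max(349/19, 22/3) = 18.37 servings → $17.45.
avocado + sweet potato: intersection lies outside the first quadrant.
avocado + broccoli with both tight: 1.798 servings and 3.738 servings → $5.44.
avocado + spinach: the both-tight solution has a negative serving — not a feasible corner.
sweet potato + broccoli with both tight: 3.702 servings and 2.397 servings → $4.50.
sweet potato + spinach with both targets exact would need a negative amount; discard.
broccoli + spinach with both tight: 2.953 servings and 4.38 servings → $6.97.
Cheapest feasible corner: $4.50.

$4.50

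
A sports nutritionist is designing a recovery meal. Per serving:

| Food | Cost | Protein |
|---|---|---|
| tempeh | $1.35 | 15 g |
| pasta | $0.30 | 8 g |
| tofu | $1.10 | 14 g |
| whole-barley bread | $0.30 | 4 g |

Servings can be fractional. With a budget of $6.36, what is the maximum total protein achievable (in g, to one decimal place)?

169.6 g

Protein per dollar: pasta 26.67, whole-barley bread 13.33, tofu 12.73, tempeh 11.11.
With no serving limits, spend the whole cost allowance on pasta: $6.36 / $0.30 × 8 g = 169.6 g.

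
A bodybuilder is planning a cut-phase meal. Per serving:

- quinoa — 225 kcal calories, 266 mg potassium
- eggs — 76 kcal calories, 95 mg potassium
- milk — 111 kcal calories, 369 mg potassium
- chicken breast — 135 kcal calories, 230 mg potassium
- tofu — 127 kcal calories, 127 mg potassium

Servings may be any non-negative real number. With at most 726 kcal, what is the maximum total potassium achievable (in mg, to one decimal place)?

Potassium per kcal: milk 3.324, chicken breast 1.704, eggs 1.25, quinoa 1.182, tofu 1.
With no serving limits, spend the whole calories allowance on milk: 726 kcal / 111 kcal × 369 mg = 2413.5 mg.

2413.5 mg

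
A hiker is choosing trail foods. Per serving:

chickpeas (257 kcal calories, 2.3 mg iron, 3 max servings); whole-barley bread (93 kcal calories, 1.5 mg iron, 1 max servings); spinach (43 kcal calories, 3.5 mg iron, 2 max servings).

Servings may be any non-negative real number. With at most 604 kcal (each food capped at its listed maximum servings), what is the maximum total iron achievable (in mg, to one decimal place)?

Iron per kcal: spinach 0.0814, whole-barley bread 0.01613, chickpeas 0.008949.
Take 2 servings of spinach: uses 86 kcal, +7.0 mg iron (running total 7.0 mg).
Take 1 serving of whole-barley bread: uses 93 kcal, +1.5 mg iron (running total 8.5 mg).
Take 1.654 servings of chickpeas: uses 425 kcal, +3.8 mg iron (running total 12.3 mg).
Greedy by best ratio exhausts the calories allowance optimally: 12.3 mg.

12.3 mg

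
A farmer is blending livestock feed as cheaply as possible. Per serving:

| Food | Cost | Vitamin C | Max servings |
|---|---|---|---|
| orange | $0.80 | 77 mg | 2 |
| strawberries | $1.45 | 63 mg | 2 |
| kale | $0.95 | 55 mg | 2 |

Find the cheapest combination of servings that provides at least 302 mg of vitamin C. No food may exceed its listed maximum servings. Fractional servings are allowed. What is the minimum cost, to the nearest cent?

Cost per mg of vitamin C: orange $0.0104, kale $0.0173, strawberries $0.0230.
Take 2 servings of orange: +154.0 mg vitamin C for $1.60 (total $1.60, still need 148.0 mg).
Take 2 servings of kale: +110.0 mg vitamin C for $1.90 (total $3.50, still need 38.0 mg).
Take 0.6032 servings of strawberries: +38.0 mg vitamin C for $0.87 (total $4.37, still need 0.0 mg).
Filling from the cheapest source first is optimal under one linear minimum: $4.37.

$4.37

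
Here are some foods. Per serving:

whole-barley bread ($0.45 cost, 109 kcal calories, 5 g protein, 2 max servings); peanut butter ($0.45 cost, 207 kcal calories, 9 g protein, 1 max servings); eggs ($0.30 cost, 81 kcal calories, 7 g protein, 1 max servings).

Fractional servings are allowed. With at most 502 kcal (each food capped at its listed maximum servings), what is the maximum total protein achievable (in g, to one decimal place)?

25.8 g

Protein per kcal: eggs 0.08642, whole-barley bread 0.04587, peanut butter 0.04348.
Take 1 serving of eggs: uses 81 kcal, +7.0 g protein (running total 7.0 g).
Take 2 servings of whole-barley bread: uses 218 kcal, +10.0 g protein (running total 17.0 g).
Take 0.9807 servings of peanut butter: uses 203 kcal, +8.8 g protein (running total 25.8 g).
Filling greedily by protein-per-kcal is optimal for one linear limit, giving 25.8 g.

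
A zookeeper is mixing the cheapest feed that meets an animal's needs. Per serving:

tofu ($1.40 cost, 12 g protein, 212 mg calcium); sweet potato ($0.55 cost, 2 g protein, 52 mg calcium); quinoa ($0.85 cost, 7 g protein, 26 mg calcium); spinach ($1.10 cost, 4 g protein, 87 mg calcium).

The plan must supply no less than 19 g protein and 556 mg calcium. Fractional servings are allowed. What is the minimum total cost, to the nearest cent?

$3.67

At the optimum either one food covers both requirements or two foods hit both targets exactly; no other combination can be cheaper.
tofu only: max(19/12, 556/212) = 2.623 servings → $3.67.
sweet potato only: max(19/2, 556/52) = 10.69 servings → $5.88.
quinoa only: max(19/7, 556/26) = 21.38 servings → $18.18.
spinach only: max(19/4, 556/87) = 6.391 servings → $7.03.
tofu + sweet potato: intersection lies outside the first quadrant.
tofu + quinoa: the both-tight solution has a negative serving — not a feasible corner.
tofu + spinach: the both-tight solution has a negative serving — not a feasible corner.
sweet potato + quinoa: the both-tight solution has a negative serving — not a feasible corner.
sweet potato + spinach with both targets exact would need a negative amount; discard.
quinoa + spinach with both targets exact would need a negative amount; discard.
The minimum over all feasible corners is $3.67.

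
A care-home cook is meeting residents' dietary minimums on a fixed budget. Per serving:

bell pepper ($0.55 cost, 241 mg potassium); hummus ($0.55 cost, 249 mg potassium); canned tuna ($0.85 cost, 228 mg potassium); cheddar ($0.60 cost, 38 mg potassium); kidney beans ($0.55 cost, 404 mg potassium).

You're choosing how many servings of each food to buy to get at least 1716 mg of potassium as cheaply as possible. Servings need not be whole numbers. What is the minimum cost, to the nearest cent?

$2.34

Cost per mg of potassium: kidney beans $0.0014, hummus $0.0022, bell pepper $0.0023, canned tuna $0.0037, cheddar $0.0158.
With no serving limits, use only kidney beans: 1716 mg / 404 mg = 4.248 servings × $0.55 = $2.34.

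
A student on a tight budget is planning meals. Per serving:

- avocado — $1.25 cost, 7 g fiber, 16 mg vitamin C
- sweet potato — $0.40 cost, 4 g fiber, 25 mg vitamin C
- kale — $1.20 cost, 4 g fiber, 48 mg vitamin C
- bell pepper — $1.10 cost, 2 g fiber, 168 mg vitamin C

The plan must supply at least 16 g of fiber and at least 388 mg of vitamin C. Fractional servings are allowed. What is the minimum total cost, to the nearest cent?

For a min-cost LP with two ≥-constraints, a basic feasible solution has at most two positive variables.
avocado only: max(16/7, 388/16) = 24.25 servings → $30.31.
sweet potato only: max(16/4, 388/25) = 15.52 servings → $6.21.
kale only: max(16/4, 388/48) = 8.083 servings → $9.70.
bell pepper only: max(16/2, 388/168) = 8 servings → $8.80.
avocado + sweet potato with both targets exact would need a negative amount; discard.
avocado + kale: intersection lies outside the first quadrant.
avocado + bell pepper with both tight: 1.671 servings and 2.15 servings → $4.45.
sweet potato + kale: intersection lies outside the first quadrant.
sweet potato + bell pepper with both tight: 3.074 servings and 1.852 servings → $3.27.
kale + bell pepper with both tight: 3.319 servings and 1.361 servings → $5.48.
So the least-cost plan costs $3.27.

$3.27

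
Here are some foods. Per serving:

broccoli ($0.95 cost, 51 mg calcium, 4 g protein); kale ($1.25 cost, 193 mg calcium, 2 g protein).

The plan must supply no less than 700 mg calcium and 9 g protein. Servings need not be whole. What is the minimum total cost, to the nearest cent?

Minimising a linear cost over {calcium ≥ 700, protein ≥ 9, servings ≥ 0} — the optimum is at a vertex, using one or two foods.
broccoli only: max(700/51, 9/4) = 13.73 servings → $13.04.
kale only: max(700/193, 9/2) = 4.5 servings → $5.62.
broccoli + kale with both tight: 0.503 servings and 3.494 servings → $4.85.
So the least-cost plan costs $4.85.

$4.85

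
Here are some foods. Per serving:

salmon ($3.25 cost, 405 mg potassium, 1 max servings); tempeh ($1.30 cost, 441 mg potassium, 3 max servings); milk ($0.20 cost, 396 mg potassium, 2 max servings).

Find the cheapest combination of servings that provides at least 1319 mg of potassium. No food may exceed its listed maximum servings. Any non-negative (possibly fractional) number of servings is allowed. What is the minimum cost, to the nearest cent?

Cost per mg of potassium: milk $0.0005, tempeh $0.0029, salmon $0.0080.
Take 2 servings of milk: +792.0 mg potassium for $0.40 (total $0.40, still need 527.0 mg).
Take 1.195 servings of tempeh: +527.0 mg potassium for $1.55 (total $1.95, still need 0.0 mg).
Filling from the cheapest source first is optimal under one linear minimum: $1.95.

$1.95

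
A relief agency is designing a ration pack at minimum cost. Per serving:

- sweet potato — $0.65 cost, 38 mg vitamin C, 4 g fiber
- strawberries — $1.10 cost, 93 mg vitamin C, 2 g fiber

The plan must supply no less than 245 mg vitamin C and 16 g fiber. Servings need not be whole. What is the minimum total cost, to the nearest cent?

The cheapest plan sits at a corner of the feasible region — with two constraints it uses at most two foods.
sweet potato only: max(245/38, 16/4) = 6.447 servings → $4.19.
strawberries only: max(245/93, 16/2) = 8 servings → $8.80.
sweet potato + strawberries with both tight: 3.372 servings and 1.257 servings → $3.57.
So the least-cost plan costs $3.57.

$3.57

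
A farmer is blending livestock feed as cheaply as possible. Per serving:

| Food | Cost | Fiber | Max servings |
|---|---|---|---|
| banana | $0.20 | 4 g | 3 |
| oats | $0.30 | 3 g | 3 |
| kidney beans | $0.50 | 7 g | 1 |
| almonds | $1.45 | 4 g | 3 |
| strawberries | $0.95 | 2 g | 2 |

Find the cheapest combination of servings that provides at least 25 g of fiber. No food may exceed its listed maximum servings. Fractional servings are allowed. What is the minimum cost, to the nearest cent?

$1.70

Cost per g of fiber: banana $0.0500, kidney beans $0.0714, oats $0.1000, almonds $0.3625, strawberries $0.4750.
Take 3 servings of banana: +12.0 g fiber for $0.60 (total $0.60, still need 13.0 g).
Take 1 serving of kidney beans: +7.0 g fiber for $0.50 (total $1.10, still need 6.0 g).
Take 2 servings of oats: +6.0 g fiber for $0.60 (total $1.70, still need 0.0 g).
Greedy by cheapest-per-g is optimal for a single linear constraint, so the minimum cost is $1.70.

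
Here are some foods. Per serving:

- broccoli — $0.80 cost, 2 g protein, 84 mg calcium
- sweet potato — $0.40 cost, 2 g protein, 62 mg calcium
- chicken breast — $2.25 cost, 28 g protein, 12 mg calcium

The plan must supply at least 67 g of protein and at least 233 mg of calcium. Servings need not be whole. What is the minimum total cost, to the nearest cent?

Two binding constraints pin down two serving amounts, so the optimal mix uses at most two foods. The candidates are each food alone (scaled to the tighter of protein/calcium) and each pair with both constraints tight.
broccoli only: max(67/2, 233/84) = 33.5 servings → $26.80.
sweet potato only: max(67/2, 233/62) = 33.5 servings → $13.40.
chicken breast only: max(67/28, 233/12) = 19.42 servings → $43.69.
broccoli + sweet potato with both targets exact would need a negative amount; discard.
broccoli + chicken breast with both tight: 2.457 servings and 2.217 servings → $6.95.
sweet potato + chicken breast with both tight: 3.341 servings and 2.154 servings → $6.18.
Cheapest feasible corner: $6.18.

$6.18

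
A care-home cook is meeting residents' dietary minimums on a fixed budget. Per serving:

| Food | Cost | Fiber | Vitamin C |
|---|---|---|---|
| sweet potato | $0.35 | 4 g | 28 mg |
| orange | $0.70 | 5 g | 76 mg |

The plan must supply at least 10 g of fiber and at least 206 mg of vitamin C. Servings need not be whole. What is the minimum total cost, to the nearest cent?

This is a tiny linear program; its minimum lies at a vertex of the feasible set. List the vertices and price them.
sweet potato only: max(10/4, 206/28) = 7.357 servings → $2.58.
orange only: max(10/5, 206/76) = 2.711 servings → $1.90.
sweet potato + orange with both targets exact would need a negative amount; discard.
Cheapest feasible corner: $1.90.

$1.90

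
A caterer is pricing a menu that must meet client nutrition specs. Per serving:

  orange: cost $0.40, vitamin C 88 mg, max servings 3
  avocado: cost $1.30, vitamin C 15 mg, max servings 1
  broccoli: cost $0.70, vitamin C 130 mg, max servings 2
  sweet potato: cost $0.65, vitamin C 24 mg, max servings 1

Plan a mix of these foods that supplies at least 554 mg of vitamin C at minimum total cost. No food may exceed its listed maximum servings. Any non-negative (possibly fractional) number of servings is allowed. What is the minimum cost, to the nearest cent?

$3.77

Cost per mg of vitamin C: orange $0.0045, broccoli $0.0054, sweet potato $0.0271, avocado $0.0867.
Take 3 servings of orange: +264.0 mg vitamin C for $1.20 (total $1.20, still need 290.0 mg).
Take 2 servings of broccoli: +260.0 mg vitamin C for $1.40 (total $2.60, still need 30.0 mg).
Take 1 serving of sweet potato: +24.0 mg vitamin C for $0.65 (total $3.25, still need 6.0 mg).
Take 0.4 servings of avocado: +6.0 mg vitamin C for $0.52 (total $3.77, still need 0.0 mg).
Greedy by cheapest-per-mg is optimal for a single linear constraint, so the minimum cost is $3.77.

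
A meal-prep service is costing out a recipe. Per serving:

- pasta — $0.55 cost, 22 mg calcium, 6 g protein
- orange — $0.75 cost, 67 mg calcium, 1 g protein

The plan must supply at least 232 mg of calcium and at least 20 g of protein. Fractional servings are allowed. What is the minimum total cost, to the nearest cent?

pasta only: max(232/22, 20/6) = 10.55 servings → $5.80.
orange only: max(232/67, 20/1) = 20 servings → $15.00.
pasta + orange with both tight: 2.916 servings and 2.505 servings → $3.48.
So the least-cost plan costs $3.48.

$3.48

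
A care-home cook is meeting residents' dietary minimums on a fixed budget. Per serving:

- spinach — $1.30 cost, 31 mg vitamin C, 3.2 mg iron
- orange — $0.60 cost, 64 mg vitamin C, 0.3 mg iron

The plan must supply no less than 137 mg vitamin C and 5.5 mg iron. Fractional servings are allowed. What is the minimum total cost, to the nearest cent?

$2.89

Minimising a linear cost over {vitamin C ≥ 137, iron ≥ 5.5, servings ≥ 0} — the optimum is at a vertex, using one or two foods.
spinach only: max(137/31, 5.5/3.2) = 4.419 servings → $5.75.
orange only: max(137/64, 5.5/0.3) = 18.33 servings → $11.00.
spinach + orange with both tight: 1.59 servings and 1.37 servings → $2.89.
The minimum over all feasible corners is $2.89.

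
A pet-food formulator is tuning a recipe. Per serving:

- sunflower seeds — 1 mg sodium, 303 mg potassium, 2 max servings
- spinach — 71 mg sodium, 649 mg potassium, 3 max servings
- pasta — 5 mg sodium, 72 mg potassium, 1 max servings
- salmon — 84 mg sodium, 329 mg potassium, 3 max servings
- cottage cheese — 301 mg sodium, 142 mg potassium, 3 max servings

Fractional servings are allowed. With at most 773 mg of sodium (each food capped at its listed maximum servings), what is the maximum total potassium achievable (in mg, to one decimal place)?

Potassium per mg sodium: sunflower seeds 303, pasta 14.4, spinach 9.141, salmon 3.917, cottage cheese 0.4718.
Take 2 servings of sunflower seeds: uses 2 mg sodium, +606.0 mg potassium (running total 606.0 mg).
Take 1 serving of pasta: uses 5 mg sodium, +72.0 mg potassium (running total 678.0 mg).
Take 3 servings of spinach: uses 213 mg sodium, +1947.0 mg potassium (running total 2625.0 mg).
Take 3 servings of salmon: uses 252 mg sodium, +987.0 mg potassium (running total 3612.0 mg).
Take 1 serving of cottage cheese: uses 301 mg sodium, +142.0 mg potassium (running total 3754.0 mg).
Greedy by best ratio exhausts the sodium allowance optimally: 3754.0 mg.

3754.0 mg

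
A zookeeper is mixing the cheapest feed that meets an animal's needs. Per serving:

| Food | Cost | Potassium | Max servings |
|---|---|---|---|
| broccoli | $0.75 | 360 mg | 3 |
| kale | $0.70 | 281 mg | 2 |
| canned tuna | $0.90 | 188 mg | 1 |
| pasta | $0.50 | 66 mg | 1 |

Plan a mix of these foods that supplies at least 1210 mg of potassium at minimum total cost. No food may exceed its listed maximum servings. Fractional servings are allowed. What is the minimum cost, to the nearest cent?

Cost per mg of potassium: broccoli $0.0021, kale $0.0025, canned tuna $0.0048, pasta $0.0076.
Take 3 servings of broccoli: +1080.0 mg potassium for $2.25 (total $2.25, still need 130.0 mg).
Take 0.4626 servings of kale: +130.0 mg potassium for $0.32 (total $2.57, still need 0.0 mg).
Greedy by cheapest-per-mg is optimal for a single linear constraint, so the minimum cost is $2.57.

$2.57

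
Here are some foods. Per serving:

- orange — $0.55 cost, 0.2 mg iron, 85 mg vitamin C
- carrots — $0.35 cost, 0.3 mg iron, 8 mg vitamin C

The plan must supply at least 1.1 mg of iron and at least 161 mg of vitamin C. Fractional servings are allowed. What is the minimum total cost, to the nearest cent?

$1.81

The cheapest plan sits at a corner of the feasible region — with two constraints it uses at most two foods.
orange only: max(1.1/0.2, 161/85) = 5.5 servings → $3.02.
carrots only: max(1.1/0.3, 161/8) = 20.12 servings → $7.04.
orange + carrots with both tight: 1.653 servings and 2.565 servings → $1.81.
So the least-cost plan costs $1.81.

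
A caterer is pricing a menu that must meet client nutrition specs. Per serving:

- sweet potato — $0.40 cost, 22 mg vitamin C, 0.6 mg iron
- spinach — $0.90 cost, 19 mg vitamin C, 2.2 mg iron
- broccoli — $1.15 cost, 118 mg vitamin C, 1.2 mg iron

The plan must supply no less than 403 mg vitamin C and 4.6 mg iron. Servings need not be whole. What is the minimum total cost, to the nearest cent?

This is a tiny linear program; its minimum lies at a vertex of the feasible set. List the vertices and price them.
sweet potato only: max(403/22, 4.6/0.6) = 18.32 servings → $7.33.
spinach only: max(403/19, 4.6/2.2) = 21.21 servings → $19.09.
broccoli only: max(403/118, 4.6/1.2) = 3.833 servings → $4.41.
sweet potato + spinach with both targets exact would need a negative amount; discard.
sweet potato + broccoli with both tight: 1.333 servings and 3.167 servings → $4.17.
spinach + broccoli with both tight: 0.25 servings and 3.375 servings → $4.11.
The minimum over all feasible corners is $4.11.

$4.11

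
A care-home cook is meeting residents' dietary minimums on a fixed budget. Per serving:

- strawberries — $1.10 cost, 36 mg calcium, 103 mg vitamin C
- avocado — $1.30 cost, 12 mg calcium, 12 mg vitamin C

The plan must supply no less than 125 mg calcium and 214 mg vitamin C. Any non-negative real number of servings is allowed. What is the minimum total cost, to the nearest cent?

Two binding constraints pin down two serving amounts, so the optimal mix uses at most two foods. The candidates are each food alone (scaled to the tighter of calcium/vitamin C) and each pair with both constraints tight.
strawberries only: max(125/36, 214/103) = 3.472 servings → $3.82.
avocado only: max(125/12, 214/12) = 17.83 servings → $23.18.
strawberries + avocado with both tight: 1.328 servings and 6.432 servings → $9.82.
The minimum over all feasible corners is $3.82.

$3.82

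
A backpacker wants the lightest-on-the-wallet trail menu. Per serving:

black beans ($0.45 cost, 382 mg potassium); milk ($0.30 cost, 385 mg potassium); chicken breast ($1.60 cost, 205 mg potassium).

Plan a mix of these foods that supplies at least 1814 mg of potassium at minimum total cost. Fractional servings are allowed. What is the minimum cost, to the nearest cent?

Cost per mg of potassium: milk $0.0008, black beans $0.0012, chicken breast $0.0078.
With no serving limits, use only milk: 1814 mg / 385 mg = 4.712 servings × $0.30 = $1.41.

$1.41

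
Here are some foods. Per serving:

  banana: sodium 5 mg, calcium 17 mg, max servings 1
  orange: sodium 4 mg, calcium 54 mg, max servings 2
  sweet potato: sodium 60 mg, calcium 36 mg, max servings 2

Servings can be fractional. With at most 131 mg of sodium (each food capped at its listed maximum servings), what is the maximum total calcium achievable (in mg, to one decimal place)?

Calcium per mg sodium: orange 13.5, banana 3.4, sweet potato 0.6.
Take 2 servings of orange: uses 8 mg sodium, +108.0 mg calcium (running total 108.0 mg).
Take 1 serving of banana: uses 5 mg sodium, +17.0 mg calcium (running total 125.0 mg).
Take 1.967 servings of sweet potato: uses 118 mg sodium, +70.8 mg calcium (running total 195.8 mg).
Greedy by best ratio exhausts the sodium allowance optimally: 195.8 mg.

195.8 mg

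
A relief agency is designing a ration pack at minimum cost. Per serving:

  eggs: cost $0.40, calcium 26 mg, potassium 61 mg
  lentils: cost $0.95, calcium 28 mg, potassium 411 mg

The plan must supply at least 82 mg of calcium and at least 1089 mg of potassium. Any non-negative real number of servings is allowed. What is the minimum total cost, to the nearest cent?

$2.61

eggs only: max(82/26, 1089/61) = 17.85 servings → $7.14.
lentils only: max(82/28, 1089/411) = 2.929 servings → $2.78.
eggs + lentils with both tight: 0.3575 servings and 2.597 servings → $2.61.
So the least-cost plan costs $2.61.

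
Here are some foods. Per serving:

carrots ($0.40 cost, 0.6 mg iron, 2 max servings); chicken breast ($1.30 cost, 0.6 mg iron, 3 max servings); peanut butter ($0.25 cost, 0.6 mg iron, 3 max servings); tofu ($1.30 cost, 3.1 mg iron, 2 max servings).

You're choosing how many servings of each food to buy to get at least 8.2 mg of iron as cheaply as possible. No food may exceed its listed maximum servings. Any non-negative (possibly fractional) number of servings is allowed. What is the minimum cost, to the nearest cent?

$3.48

Cost per mg of iron: peanut butter $0.4167, tofu $0.4194, carrots $0.6667, chicken breast $2.1667.
Take 3 servings of peanut butter: +1.8 mg iron for $0.75 (total $0.75, still need 6.4 mg).
Take 2 servings of tofu: +6.2 mg iron for $2.60 (total $3.35, still need 0.2 mg).
Take 0.3333 servings of carrots: +0.2 mg iron for $0.13 (total $3.48, still need 0.0 mg).
Filling from the cheapest source first is optimal under one linear minimum: $3.48.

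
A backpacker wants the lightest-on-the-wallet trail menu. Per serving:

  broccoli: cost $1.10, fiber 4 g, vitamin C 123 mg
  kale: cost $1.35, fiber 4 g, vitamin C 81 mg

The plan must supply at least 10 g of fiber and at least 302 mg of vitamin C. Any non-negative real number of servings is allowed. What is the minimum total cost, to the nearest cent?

$2.75

broccoli only: max(10/4, 302/123) = 2.5 servings → $2.75.
kale only: max(10/4, 302/81) = 3.728 servings → $5.03.
broccoli + kale with both tight: 2.369 servings and 0.131 servings → $2.78.
The minimum over all feasible corners is $2.75.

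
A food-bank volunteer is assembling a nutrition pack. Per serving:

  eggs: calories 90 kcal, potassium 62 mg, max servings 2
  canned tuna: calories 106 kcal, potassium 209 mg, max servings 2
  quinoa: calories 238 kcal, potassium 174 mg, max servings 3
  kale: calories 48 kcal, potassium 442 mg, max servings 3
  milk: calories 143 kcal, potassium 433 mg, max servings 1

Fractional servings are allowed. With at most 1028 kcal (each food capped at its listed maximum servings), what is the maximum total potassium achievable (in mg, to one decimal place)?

2563.7 mg

Potassium per kcal: kale 9.208, milk 3.028, canned tuna 1.972, quinoa 0.7311, eggs 0.6889.
Take 3 servings of kale: uses 144 kcal, +1326.0 mg potassium (running total 1326.0 mg).
Take 1 serving of milk: uses 143 kcal, +433.0 mg potassium (running total 1759.0 mg).
Take 2 servings of canned tuna: uses 212 kcal, +418.0 mg potassium (running total 2177.0 mg).
Take 2.223 servings of quinoa: uses 529 kcal, +386.7 mg potassium (running total 2563.7 mg).
Greedy by best ratio exhausts the calories allowance optimally: 2563.7 mg.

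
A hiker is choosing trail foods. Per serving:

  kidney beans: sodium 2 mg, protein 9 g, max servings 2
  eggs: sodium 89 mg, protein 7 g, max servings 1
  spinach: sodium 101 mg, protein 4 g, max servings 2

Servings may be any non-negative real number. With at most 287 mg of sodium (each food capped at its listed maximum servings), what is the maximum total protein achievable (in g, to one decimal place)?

32.7 g

Protein per mg sodium: kidney beans 4.5, eggs 0.07865, spinach 0.0396.
Take 2 servings of kidney beans: uses 4 mg sodium, +18.0 g protein (running total 18.0 g).
Take 1 serving of eggs: uses 89 mg sodium, +7.0 g protein (running total 25.0 g).
Take 1.921 servings of spinach: uses 194 mg sodium, +7.7 g protein (running total 32.7 g).
Filling greedily by protein-per-mg sodium is optimal for one linear limit, giving 32.7 g.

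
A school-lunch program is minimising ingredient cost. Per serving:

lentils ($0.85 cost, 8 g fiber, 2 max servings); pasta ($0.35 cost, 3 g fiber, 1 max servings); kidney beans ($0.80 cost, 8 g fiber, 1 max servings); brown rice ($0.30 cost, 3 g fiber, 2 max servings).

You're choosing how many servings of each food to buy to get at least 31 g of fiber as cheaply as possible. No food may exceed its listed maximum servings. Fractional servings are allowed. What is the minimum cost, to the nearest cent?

$3.22

Cost per g of fiber: kidney beans $0.1000, brown rice $0.1000, lentils $0.1062, pasta $0.1167.
Take 1 serving of kidney beans: +8.0 g fiber for $0.80 (total $0.80, still need 23.0 g).
Take 2 servings of brown rice: +6.0 g fiber for $0.60 (total $1.40, still need 17.0 g).
Take 2 servings of lentils: +16.0 g fiber for $1.70 (total $3.10, still need 1.0 g).
Take 0.3333 servings of pasta: +1.0 g fiber for $0.12 (total $3.22, still need 0.0 g).
Greedy by cheapest-per-g is optimal for a single linear constraint, so the minimum cost is $3.22.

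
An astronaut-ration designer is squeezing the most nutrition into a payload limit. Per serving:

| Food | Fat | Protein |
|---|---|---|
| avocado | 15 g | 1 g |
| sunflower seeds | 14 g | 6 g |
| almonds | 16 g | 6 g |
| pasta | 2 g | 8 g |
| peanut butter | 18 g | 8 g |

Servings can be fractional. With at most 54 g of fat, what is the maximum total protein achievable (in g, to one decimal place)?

Protein per g fat: pasta 4, peanut butter 0.4444, sunflower seeds 0.4286, almonds 0.375, avocado 0.06667.
With no serving limits, spend the whole fat allowance on pasta: 54 g / 2 g × 8 g = 216.0 g.

216.0 g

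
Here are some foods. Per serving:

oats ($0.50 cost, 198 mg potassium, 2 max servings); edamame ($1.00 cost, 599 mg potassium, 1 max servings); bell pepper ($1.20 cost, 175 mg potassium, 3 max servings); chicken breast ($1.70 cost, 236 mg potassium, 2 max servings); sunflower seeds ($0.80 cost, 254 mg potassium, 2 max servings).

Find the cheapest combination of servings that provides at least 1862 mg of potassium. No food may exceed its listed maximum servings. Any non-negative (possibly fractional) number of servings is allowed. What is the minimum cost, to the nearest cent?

$6.06

Cost per mg of potassium: edamame $0.0017, oats $0.0025, sunflower seeds $0.0031, bell pepper $0.0069, chicken breast $0.0072.
Take 1 serving of edamame: +599.0 mg potassium for $1.00 (total $1.00, still need 1263.0 mg).
Take 2 servings of oats: +396.0 mg potassium for $1.00 (total $2.00, still need 867.0 mg).
Take 2 servings of sunflower seeds: +508.0 mg potassium for $1.60 (total $3.60, still need 359.0 mg).
Take 2.051 servings of bell pepper: +359.0 mg potassium for $2.46 (total $6.06, still need 0.0 mg).
Filling from the cheapest source first is optimal under one linear minimum: $6.06.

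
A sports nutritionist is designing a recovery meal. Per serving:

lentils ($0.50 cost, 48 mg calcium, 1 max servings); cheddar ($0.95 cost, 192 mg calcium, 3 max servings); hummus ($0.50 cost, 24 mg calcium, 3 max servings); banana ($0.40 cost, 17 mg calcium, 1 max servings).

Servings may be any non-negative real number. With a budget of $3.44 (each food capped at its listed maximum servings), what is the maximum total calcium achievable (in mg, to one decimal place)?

Calcium per dollar: cheddar 202.1, lentils 96, hummus 48, banana 42.5.
Take 3 servings of cheddar: spends $2.85, +576.0 mg calcium (running total 576.0 mg).
Take 1 serving of lentils: spends $0.50, +48.0 mg calcium (running total 624.0 mg).
Take 0.18 servings of hummus: spends $0.09, +4.3 mg calcium (running total 628.3 mg).
Filling greedily by calcium-per-dollar is optimal for one linear limit, giving 628.3 mg.

628.3 mg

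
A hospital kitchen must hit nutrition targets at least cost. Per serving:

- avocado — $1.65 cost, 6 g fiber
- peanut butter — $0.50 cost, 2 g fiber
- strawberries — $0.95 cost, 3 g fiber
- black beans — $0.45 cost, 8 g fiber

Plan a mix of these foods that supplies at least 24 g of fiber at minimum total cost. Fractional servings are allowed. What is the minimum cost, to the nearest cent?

Cost per g of fiber: black beans $0.0563, peanut butter $0.2500, avocado $0.2750, strawberries $0.3167.
With no serving limits, use only black beans: 24 g / 8 g = 3 servings × $0.45 = $1.35.

$1.35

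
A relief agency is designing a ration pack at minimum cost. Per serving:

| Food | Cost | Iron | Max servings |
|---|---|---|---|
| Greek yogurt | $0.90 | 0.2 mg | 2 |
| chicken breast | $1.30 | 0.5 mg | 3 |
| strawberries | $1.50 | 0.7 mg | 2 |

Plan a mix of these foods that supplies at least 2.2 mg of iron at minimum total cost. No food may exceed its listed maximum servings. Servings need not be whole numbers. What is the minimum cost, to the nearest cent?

Cost per mg of iron: strawberries $2.1429, chicken breast $2.6000, Greek yogurt $4.5000.
Take 2 servings of strawberries: +1.4 mg iron for $3.00 (total $3.00, still need 0.8 mg).
Take 1.6 servings of chicken breast: +0.8 mg iron for $2.08 (total $5.08, still need 0.0 mg).
Filling from the cheapest source first is optimal under one linear minimum: $5.08.

$5.08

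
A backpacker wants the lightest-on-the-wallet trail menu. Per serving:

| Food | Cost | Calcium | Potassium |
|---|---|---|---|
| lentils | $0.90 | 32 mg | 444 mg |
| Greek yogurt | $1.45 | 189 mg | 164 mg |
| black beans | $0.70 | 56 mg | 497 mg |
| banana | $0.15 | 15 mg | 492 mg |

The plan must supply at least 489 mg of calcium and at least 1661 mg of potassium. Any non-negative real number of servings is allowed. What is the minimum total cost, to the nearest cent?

$3.84

An LP optimum is at a vertex; with two nutrient constraints at most two foods are used. Check each candidate.
lentils only: max(489/32, 1661/444) = 15.28 servings → $13.75.
Greek yogurt only: max(489/189, 1661/164) = 10.13 servings → $14.69.
black beans only: max(489/56, 1661/497) = 8.732 servings → $6.11.
banana only: max(489/15, 1661/492) = 32.6 servings → $4.89.
lentils + Greek yogurt with both tight: 2.971 servings and 2.084 servings → $5.70.
lentils + black beans with both targets exact would need a negative amount; discard.
lentils + banana: intersection lies outside the first quadrant.
Greek yogurt + black beans with both tight: 1.77 servings and 2.758 servings → $4.50.
Greek yogurt + banana with both tight: 2.382 servings and 2.582 servings → $3.84.
black beans + banana with both targets exact would need a negative amount; discard.
The minimum over all feasible corners is $3.84.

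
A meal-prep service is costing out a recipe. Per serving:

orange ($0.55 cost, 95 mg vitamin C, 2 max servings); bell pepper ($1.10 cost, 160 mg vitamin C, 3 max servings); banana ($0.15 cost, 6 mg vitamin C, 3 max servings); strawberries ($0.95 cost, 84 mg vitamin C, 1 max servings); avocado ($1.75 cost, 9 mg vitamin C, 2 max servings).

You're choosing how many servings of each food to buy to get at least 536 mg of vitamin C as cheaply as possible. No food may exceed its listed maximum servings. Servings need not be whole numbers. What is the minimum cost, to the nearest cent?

$3.48

Cost per mg of vitamin C: orange $0.0058, bell pepper $0.0069, strawberries $0.0113, banana $0.0250, avocado $0.1944.
Take 2 servings of orange: +190.0 mg vitamin C for $1.10 (total $1.10, still need 346.0 mg).
Take 2.163 servings of bell pepper: +346.0 mg vitamin C for $2.38 (total $3.48, still need 0.0 mg).
Filling from the cheapest source first is optimal under one linear minimum: $3.48.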